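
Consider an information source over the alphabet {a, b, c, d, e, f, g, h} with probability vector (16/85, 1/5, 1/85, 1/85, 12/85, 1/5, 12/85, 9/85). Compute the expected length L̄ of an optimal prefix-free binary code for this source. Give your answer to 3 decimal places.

2.753 bits/symbol

Repeatedly combine the two least-probable nodes; the expected code length is the sum of the merged weights.
merge 1/85 + 1/85 → 2/85
merge 2/85 + 9/85 → 11/85
merge 11/85 + 12/85 → 23/85
merge 12/85 + 16/85 → 28/85
merge 1/5 + 1/5 → 2/5
merge 23/85 + 28/85 → 3/5
merge 2/5 + 3/5 → 1
L = 2/85 + 11/85 + 23/85 + 28/85 + 2/5 + 3/5 + 1 = 234/85 ≈ 2.753 bits/symbol.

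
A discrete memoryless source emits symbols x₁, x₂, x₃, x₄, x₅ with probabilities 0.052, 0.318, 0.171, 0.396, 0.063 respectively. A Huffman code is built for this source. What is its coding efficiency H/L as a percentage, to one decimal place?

Entropy H = −Σ p log₂ p ≈ 1.9636 bits.
Huffman merges: 13/250+63/1000→23/200; 23/200+171/1000→143/500; 143/500+159/500→151/250; 99/250+151/250→1. L = 401/200 ≈ 2.0050.
Efficiency = H/L = 1.9636/2.0050 = 97.9%.

97.9%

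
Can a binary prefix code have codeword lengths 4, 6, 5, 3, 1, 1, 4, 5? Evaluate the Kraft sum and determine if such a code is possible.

1.328125; no

With common denominator 2^6 = 64: Σ 2^(−ℓᵢ) = 4/64 + 1/64 + 2/64 + 8/64 + 32/64 + 32/64 + 4/64 + 2/64 = 85/64 = 1.328125.
Kraft's inequality requires Σ ≤ 1; here Σ = 1.328125 > 1, so no such prefix code exists.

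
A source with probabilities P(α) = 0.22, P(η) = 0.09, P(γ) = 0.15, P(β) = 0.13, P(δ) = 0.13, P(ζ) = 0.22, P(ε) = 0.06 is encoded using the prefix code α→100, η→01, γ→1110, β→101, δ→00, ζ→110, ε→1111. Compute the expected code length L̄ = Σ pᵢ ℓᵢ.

2.99 bits/symbol

L̄ = Σ pᵢ·ℓᵢ = 0.22·3 + 0.09·2 + 0.15·4 + 0.13·3 + 0.13·2 + 0.22·3 + 0.06·4 = 2.99 bits/symbol.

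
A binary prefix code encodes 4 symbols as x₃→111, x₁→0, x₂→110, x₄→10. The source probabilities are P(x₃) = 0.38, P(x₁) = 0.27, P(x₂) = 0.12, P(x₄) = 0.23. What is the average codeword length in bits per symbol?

2.23 bits/symbol

L̄ = Σ pᵢ·ℓᵢ = 0.38·3 + 0.27·1 + 0.12·3 + 0.23·2 = 2.23 bits/symbol.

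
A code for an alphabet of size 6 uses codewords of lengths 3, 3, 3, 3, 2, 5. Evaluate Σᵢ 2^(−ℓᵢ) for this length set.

0.78125

With common denominator 2^5 = 32: Σ 2^(−ℓᵢ) = 4/32 + 4/32 + 4/32 + 4/32 + 8/32 + 1/32 = 25/32 = 0.78125.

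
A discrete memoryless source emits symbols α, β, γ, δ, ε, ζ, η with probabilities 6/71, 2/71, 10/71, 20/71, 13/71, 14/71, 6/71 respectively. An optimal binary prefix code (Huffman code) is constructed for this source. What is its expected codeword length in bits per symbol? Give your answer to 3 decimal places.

Repeatedly combine the two least-probable nodes; the expected code length is the sum of the merged weights.
merge 2/71 + 6/71 → 8/71
merge 6/71 + 8/71 → 14/71
merge 10/71 + 13/71 → 23/71
merge 14/71 + 14/71 → 28/71
merge 20/71 + 23/71 → 43/71
merge 28/71 + 43/71 → 1
L = 8/71 + 14/71 + 23/71 + 28/71 + 43/71 + 1 = 187/71 ≈ 2.634 bits/symbol.

2.634 bits/symbol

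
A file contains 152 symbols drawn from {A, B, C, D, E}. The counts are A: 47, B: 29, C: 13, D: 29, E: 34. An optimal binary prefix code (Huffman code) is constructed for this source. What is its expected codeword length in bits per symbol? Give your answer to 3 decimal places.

Probabilities are the counts divided by 152.
Repeatedly combine the two least-probable nodes; the expected code length is the sum of the merged weights.
merge 13/152 + 29/152 → 21/76
merge 29/152 + 17/76 → 63/152
merge 21/76 + 47/152 → 89/152
merge 63/152 + 89/152 → 1
L = 21/76 + 63/152 + 89/152 + 1 = 173/76 ≈ 2.276 bits/symbol.

2.276 bits/symbol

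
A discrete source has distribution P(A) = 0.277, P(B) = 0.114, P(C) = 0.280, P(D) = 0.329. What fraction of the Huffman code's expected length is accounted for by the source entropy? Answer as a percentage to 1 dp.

Entropy H = −Σ p log₂ p ≈ 1.9120 bits.
Huffman merges: 57/500+277/1000→391/1000; 7/25+329/1000→609/1000; 391/1000+609/1000→1. L = 2 ≈ 2.0000.
Efficiency = H/L = 1.9120/2.0000 = 95.6%.

95.6%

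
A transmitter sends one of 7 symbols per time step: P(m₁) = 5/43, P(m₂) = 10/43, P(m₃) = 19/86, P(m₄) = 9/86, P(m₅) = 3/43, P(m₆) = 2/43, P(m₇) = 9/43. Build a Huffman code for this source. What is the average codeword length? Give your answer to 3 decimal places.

2.663 bits/symbol

Repeatedly combine the two least-probable nodes; the expected code length is the sum of the merged weights.
merge 2/43 + 3/43 → 5/43
merge 9/86 + 5/43 → 19/86
merge 5/43 + 9/43 → 14/43
merge 19/86 + 19/86 → 19/43
merge 10/43 + 14/43 → 24/43
merge 19/43 + 24/43 → 1
L = 5/43 + 19/86 + 14/43 + 19/43 + 24/43 + 1 = 229/86 ≈ 2.663 bits/symbol.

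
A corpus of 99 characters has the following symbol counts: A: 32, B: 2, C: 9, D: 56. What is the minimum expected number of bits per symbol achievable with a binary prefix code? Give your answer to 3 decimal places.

1.545 bits/symbol

Probabilities are the counts divided by 99.
Repeatedly combine the two least-probable nodes; the expected code length is the sum of the merged weights.
merge 2/99 + 1/11 → 1/9
merge 1/9 + 32/99 → 43/99
merge 43/99 + 56/99 → 1
L = 1/9 + 43/99 + 1 = 17/11 ≈ 1.545 bits/symbol.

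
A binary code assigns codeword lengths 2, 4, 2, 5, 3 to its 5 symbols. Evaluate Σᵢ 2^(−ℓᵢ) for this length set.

0.71875

With common denominator 2^5 = 32: Σ 2^(−ℓᵢ) = 8/32 + 2/32 + 8/32 + 1/32 + 4/32 = 23/32 = 0.71875.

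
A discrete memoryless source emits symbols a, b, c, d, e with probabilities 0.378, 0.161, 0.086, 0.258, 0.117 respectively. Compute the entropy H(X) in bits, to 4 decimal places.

H = −Σ pᵢ log₂ pᵢ.
−0.378·log₂(0.378) = 0.5305
−0.161·log₂(0.161) = 0.4242
−0.086·log₂(0.086) = 0.3044
−0.258·log₂(0.258) = 0.5043
−0.117·log₂(0.117) = 0.3622
Sum ≈ 2.1256 → 2.1256 bits.

2.1256 bits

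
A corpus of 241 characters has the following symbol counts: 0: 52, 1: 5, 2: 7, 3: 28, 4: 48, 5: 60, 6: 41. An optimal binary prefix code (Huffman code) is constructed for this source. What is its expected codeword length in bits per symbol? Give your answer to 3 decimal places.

2.552 bits/symbol

Probabilities are the counts divided by 241.
Repeatedly combine the two least-probable nodes; the expected code length is the sum of the merged weights.
merge 5/241 + 7/241 → 12/241
merge 12/241 + 28/241 → 40/241
merge 40/241 + 41/241 → 81/241
merge 48/241 + 52/241 → 100/241
merge 60/241 + 81/241 → 141/241
merge 100/241 + 141/241 → 1
L = 12/241 + 40/241 + 81/241 + 100/241 + 141/241 + 1 = 615/241 ≈ 2.552 bits/symbol.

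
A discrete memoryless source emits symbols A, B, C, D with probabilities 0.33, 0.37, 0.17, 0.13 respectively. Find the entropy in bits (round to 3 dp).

1.876 bits

H = −Σ pᵢ log₂ pᵢ.
−0.33·log₂(0.33) = 0.5278
−0.37·log₂(0.37) = 0.5307
−0.17·log₂(0.17) = 0.4346
−0.13·log₂(0.13) = 0.3826
Sum ≈ 1.8758 → 1.876 bits.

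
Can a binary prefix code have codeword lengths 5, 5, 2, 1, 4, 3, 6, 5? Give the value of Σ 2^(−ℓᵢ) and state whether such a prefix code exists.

1.046875; no

With common denominator 2^6 = 64: Σ 2^(−ℓᵢ) = 2/64 + 2/64 + 16/64 + 32/64 + 4/64 + 8/64 + 1/64 + 2/64 = 67/64 = 1.046875.
Kraft's inequality requires Σ ≤ 1; here Σ = 1.046875 > 1, so no such prefix code exists.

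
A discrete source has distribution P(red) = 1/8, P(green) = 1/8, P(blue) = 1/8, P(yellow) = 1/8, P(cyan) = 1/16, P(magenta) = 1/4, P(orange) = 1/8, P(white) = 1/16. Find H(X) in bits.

2.875 bits

Each probability is a power of 1/2, so log₂(1/p) is an integer.
H = Σ p·log₂(1/p) = 1/8·3 + 1/8·3 + 1/8·3 + 1/8·3 + 1/16·4 + 1/4·2 + 1/8·3 + 1/16·4 = 2.875 bits.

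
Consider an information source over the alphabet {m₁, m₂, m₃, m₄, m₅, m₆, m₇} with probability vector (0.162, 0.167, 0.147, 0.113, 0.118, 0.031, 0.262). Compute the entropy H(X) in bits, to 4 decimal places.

H = −Σ pᵢ log₂ pᵢ.
−0.162·log₂(0.162) = 0.4254
−0.167·log₂(0.167) = 0.4312
−0.147·log₂(0.147) = 0.4066
−0.113·log₂(0.113) = 0.3555
−0.118·log₂(0.118) = 0.3638
−0.031·log₂(0.031) = 0.1554
−0.262·log₂(0.262) = 0.5063
Sum ≈ 2.6441 → 2.6441 bits.

2.6441 bits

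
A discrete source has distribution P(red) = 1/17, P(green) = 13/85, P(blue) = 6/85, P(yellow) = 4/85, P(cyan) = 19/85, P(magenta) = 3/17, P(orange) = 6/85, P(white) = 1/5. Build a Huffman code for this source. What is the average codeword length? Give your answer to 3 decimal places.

Repeatedly combine the two least-probable nodes; the expected code length is the sum of the merged weights.
merge 4/85 + 1/17 → 9/85
merge 6/85 + 6/85 → 12/85
merge 9/85 + 12/85 → 21/85
merge 13/85 + 3/17 → 28/85
merge 1/5 + 19/85 → 36/85
merge 21/85 + 28/85 → 49/85
merge 36/85 + 49/85 → 1
L = 9/85 + 12/85 + 21/85 + 28/85 + 36/85 + 49/85 + 1 = 48/17 ≈ 2.824 bits/symbol.

2.824 bits/symbol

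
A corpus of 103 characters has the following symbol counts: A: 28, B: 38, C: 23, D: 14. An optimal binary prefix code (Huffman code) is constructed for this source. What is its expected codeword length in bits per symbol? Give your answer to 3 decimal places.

1.990 bits/symbol

Probabilities are the counts divided by 103.
Repeatedly combine the two least-probable nodes; the expected code length is the sum of the merged weights.
merge 14/103 + 23/103 → 37/103
merge 28/103 + 37/103 → 65/103
merge 38/103 + 65/103 → 1
L = 37/103 + 65/103 + 1 = 205/103 ≈ 1.990 bits/symbol.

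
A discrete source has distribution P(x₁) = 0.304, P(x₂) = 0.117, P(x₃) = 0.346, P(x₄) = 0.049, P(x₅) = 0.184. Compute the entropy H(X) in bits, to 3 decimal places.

H = −Σ pᵢ log₂ pᵢ.
−0.304·log₂(0.304) = 0.5222
−0.117·log₂(0.117) = 0.3622
−0.346·log₂(0.346) = 0.5298
−0.049·log₂(0.049) = 0.2132
−0.184·log₂(0.184) = 0.4494
Sum ≈ 2.0767 → 2.077 bits.

2.077 bits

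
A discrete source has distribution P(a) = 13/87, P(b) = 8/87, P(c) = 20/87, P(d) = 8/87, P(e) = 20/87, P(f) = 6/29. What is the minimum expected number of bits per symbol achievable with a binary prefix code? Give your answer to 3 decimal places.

Repeatedly combine the two least-probable nodes; the expected code length is the sum of the merged weights.
merge 8/87 + 8/87 → 16/87
merge 13/87 + 16/87 → 1/3
merge 6/29 + 20/87 → 38/87
merge 20/87 + 1/3 → 49/87
merge 38/87 + 49/87 → 1
L = 16/87 + 1/3 + 38/87 + 49/87 + 1 = 73/29 ≈ 2.517 bits/symbol.

2.517 bits/symbol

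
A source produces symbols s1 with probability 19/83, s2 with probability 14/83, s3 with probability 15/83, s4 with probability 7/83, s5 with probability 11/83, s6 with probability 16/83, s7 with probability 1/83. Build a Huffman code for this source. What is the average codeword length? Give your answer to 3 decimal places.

2.675 bits/symbol

Repeatedly combine the two least-probable nodes; the expected code length is the sum of the merged weights.
merge 1/83 + 7/83 → 8/83
merge 8/83 + 11/83 → 19/83
merge 14/83 + 15/83 → 29/83
merge 16/83 + 19/83 → 35/83
merge 19/83 + 29/83 → 48/83
merge 35/83 + 48/83 → 1
L = 8/83 + 19/83 + 29/83 + 35/83 + 48/83 + 1 = 222/83 ≈ 2.675 bits/symbol.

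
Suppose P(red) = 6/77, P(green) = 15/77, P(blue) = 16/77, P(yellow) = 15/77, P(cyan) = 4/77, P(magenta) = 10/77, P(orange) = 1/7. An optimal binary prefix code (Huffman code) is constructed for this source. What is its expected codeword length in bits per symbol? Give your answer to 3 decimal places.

Repeatedly combine the two least-probable nodes; the expected code length is the sum of the merged weights.
merge 4/77 + 6/77 → 10/77
merge 10/77 + 10/77 → 20/77
merge 1/7 + 15/77 → 26/77
merge 15/77 + 16/77 → 31/77
merge 20/77 + 26/77 → 46/77
merge 31/77 + 46/77 → 1
L = 10/77 + 20/77 + 26/77 + 31/77 + 46/77 + 1 = 30/11 ≈ 2.727 bits/symbol.

2.727 bits/symbol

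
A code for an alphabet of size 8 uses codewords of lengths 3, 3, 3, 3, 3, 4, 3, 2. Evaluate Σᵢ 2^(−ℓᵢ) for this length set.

1.0625

With common denominator 2^4 = 16: Σ 2^(−ℓᵢ) = 2/16 + 2/16 + 2/16 + 2/16 + 2/16 + 1/16 + 2/16 + 4/16 = 17/16 = 1.0625.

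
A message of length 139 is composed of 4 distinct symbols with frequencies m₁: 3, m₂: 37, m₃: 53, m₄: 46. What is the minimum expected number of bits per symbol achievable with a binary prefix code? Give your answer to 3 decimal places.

Probabilities are the counts divided by 139.
Repeatedly combine the two least-probable nodes; the expected code length is the sum of the merged weights.
merge 3/139 + 37/139 → 40/139
merge 40/139 + 46/139 → 86/139
merge 53/139 + 86/139 → 1
L = 40/139 + 86/139 + 1 = 265/139 ≈ 1.906 bits/symbol.

1.906 bits/symbol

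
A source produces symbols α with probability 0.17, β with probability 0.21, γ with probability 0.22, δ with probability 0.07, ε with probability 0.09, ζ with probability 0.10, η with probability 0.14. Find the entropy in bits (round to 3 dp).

2.698 bits

H = −Σ pᵢ log₂ pᵢ.
−0.17·log₂(0.17) = 0.4346
−0.21·log₂(0.21) = 0.4728
−0.22·log₂(0.22) = 0.4806
−0.07·log₂(0.07) = 0.2686
−0.09·log₂(0.09) = 0.3127
−0.10·log₂(0.10) = 0.3322
−0.14·log₂(0.14) = 0.3971
Sum ≈ 2.6985 → 2.698 bits.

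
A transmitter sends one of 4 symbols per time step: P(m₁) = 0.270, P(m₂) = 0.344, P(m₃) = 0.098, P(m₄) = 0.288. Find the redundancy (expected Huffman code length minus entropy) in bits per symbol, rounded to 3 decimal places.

0.115 bits

Entropy H = −Σ p log₂ p ≈ 1.8852 bits.
Huffman merges: 49/500+27/100→46/125; 36/125+43/125→79/125; 46/125+79/125→1. L = 2 ≈ 2.0000.
L − H = 2.0000 − 1.8852 = 0.115 bits.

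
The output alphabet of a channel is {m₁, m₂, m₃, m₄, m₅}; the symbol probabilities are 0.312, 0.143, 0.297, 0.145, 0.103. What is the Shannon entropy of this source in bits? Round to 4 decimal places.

2.1874 bits

H = −Σ pᵢ log₂ pᵢ.
−0.312·log₂(0.312) = 0.5243
−0.143·log₂(0.143) = 0.4012
−0.297·log₂(0.297) = 0.5202
−0.145·log₂(0.145) = 0.4040
−0.103·log₂(0.103) = 0.3378
Sum ≈ 2.1874 → 2.1874 bits.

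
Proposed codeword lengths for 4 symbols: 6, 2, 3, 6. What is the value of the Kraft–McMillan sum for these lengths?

With common denominator 2^6 = 64: Σ 2^(−ℓᵢ) = 1/64 + 16/64 + 8/64 + 1/64 = 26/64 = 0.40625.

0.40625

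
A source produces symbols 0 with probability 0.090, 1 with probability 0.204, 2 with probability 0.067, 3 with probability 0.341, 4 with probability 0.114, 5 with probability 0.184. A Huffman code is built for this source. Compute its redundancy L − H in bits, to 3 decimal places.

0.050 bits

Entropy H = −Σ p log₂ p ≈ 2.3776 bits.
Huffman merges: 67/1000+9/100→157/1000; 57/500+157/1000→271/1000; 23/125+51/250→97/250; 271/1000+341/1000→153/250; 97/250+153/250→1. L = 607/250 ≈ 2.4280.
L − H = 2.4280 − 2.3776 = 0.050 bits.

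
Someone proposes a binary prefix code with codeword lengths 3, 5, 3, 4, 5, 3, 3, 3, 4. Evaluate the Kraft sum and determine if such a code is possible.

0.8125; yes

With common denominator 2^5 = 32: Σ 2^(−ℓᵢ) = 4/32 + 1/32 + 4/32 + 2/32 + 1/32 + 4/32 + 4/32 + 4/32 + 2/32 = 26/32 = 0.8125.
Kraft's inequality requires Σ ≤ 1; here Σ = 0.8125 ≤ 1, so such a prefix code exists.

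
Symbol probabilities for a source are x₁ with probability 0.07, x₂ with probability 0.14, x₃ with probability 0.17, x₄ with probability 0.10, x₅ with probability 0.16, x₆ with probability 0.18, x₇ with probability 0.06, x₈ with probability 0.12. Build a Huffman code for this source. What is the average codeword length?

2.95 bits/symbol

Repeatedly combine the two least-probable nodes; the expected code length is the sum of the merged weights.
merge 3/50 + 7/100 → 13/100
merge 1/10 + 3/25 → 11/50
merge 13/100 + 7/50 → 27/100
merge 4/25 + 17/100 → 33/100
merge 9/50 + 11/50 → 2/5
merge 27/100 + 33/100 → 3/5
merge 2/5 + 3/5 → 1
L = 13/100 + 11/50 + 27/100 + 33/100 + 2/5 + 3/5 + 1 = 59/20 = 2.95 bits/symbol.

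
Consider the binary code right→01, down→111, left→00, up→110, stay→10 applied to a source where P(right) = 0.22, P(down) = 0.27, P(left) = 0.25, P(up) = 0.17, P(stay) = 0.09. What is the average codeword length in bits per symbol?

2.44 bits/symbol

L̄ = Σ pᵢ·ℓᵢ = 0.22·2 + 0.27·3 + 0.25·2 + 0.17·3 + 0.09·2 = 2.44 bits/symbol.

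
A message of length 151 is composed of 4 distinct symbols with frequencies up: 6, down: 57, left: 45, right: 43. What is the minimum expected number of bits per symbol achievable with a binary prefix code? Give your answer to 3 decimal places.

Probabilities are the counts divided by 151.
Repeatedly combine the two least-probable nodes; the expected code length is the sum of the merged weights.
merge 6/151 + 43/151 → 49/151
merge 45/151 + 49/151 → 94/151
merge 57/151 + 94/151 → 1
L = 49/151 + 94/151 + 1 = 294/151 ≈ 1.947 bits/symbol.

1.947 bits/symbol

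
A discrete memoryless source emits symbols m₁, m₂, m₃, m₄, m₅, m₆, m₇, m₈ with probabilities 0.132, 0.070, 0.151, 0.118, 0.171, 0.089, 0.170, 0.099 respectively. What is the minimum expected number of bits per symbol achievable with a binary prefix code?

Repeatedly combine the two least-probable nodes; the expected code length is the sum of the merged weights.
merge 7/100 + 89/1000 → 159/1000
merge 99/1000 + 59/500 → 217/1000
merge 33/250 + 151/1000 → 283/1000
merge 159/1000 + 17/100 → 329/1000
merge 171/1000 + 217/1000 → 97/250
merge 283/1000 + 329/1000 → 153/250
merge 97/250 + 153/250 → 1
L = 159/1000 + 217/1000 + 283/1000 + 329/1000 + 97/250 + 153/250 + 1 = 747/250 = 2.988 bits/symbol.

2.988 bits/symbol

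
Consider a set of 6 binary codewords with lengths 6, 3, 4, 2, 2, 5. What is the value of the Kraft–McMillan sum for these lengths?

0.734375

With common denominator 2^6 = 64: Σ 2^(−ℓᵢ) = 1/64 + 8/64 + 4/64 + 16/64 + 16/64 + 2/64 = 47/64 = 0.734375.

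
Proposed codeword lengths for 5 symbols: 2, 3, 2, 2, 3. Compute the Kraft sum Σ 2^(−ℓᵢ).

1

With common denominator 2^3 = 8: Σ 2^(−ℓᵢ) = 2/8 + 1/8 + 2/8 + 2/8 + 1/8 = 8/8 = 1.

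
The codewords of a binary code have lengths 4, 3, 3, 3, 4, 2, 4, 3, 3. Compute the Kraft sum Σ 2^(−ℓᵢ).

With common denominator 2^4 = 16: Σ 2^(−ℓᵢ) = 1/16 + 2/16 + 2/16 + 2/16 + 1/16 + 4/16 + 1/16 + 2/16 + 2/16 = 17/16 = 1.0625.

1.0625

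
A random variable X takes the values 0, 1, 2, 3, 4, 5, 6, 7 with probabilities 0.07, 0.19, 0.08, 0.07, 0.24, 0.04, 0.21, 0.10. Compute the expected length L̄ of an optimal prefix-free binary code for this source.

2.81 bits/symbol

Repeatedly combine the two least-probable nodes; the expected code length is the sum of the merged weights.
merge 1/25 + 7/100 → 11/100
merge 7/100 + 2/25 → 3/20
merge 1/10 + 11/100 → 21/100
merge 3/20 + 19/100 → 17/50
merge 21/100 + 21/100 → 21/50
merge 6/25 + 17/50 → 29/50
merge 21/50 + 29/50 → 1
L = 11/100 + 3/20 + 21/100 + 17/50 + 21/50 + 29/50 + 1 = 281/100 = 2.81 bits/symbol.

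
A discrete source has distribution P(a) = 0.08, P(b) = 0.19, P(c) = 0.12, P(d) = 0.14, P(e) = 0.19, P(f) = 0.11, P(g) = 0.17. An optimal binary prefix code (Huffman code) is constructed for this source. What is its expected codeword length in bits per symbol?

Repeatedly combine the two least-probable nodes; the expected code length is the sum of the merged weights.
merge 2/25 + 11/100 → 19/100
merge 3/25 + 7/50 → 13/50
merge 17/100 + 19/100 → 9/25
merge 19/100 + 19/100 → 19/50
merge 13/50 + 9/25 → 31/50
merge 19/50 + 31/50 → 1
L = 19/100 + 13/50 + 9/25 + 19/50 + 31/50 + 1 = 281/100 = 2.81 bits/symbol.

2.81 bits/symbol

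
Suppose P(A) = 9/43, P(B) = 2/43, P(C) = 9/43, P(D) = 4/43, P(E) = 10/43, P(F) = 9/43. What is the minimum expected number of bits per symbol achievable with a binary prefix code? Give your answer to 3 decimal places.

Repeatedly combine the two least-probable nodes; the expected code length is the sum of the merged weights.
merge 2/43 + 4/43 → 6/43
merge 6/43 + 9/43 → 15/43
merge 9/43 + 9/43 → 18/43
merge 10/43 + 15/43 → 25/43
merge 18/43 + 25/43 → 1
L = 6/43 + 15/43 + 18/43 + 25/43 + 1 = 107/43 ≈ 2.488 bits/symbol.

2.488 bits/symbol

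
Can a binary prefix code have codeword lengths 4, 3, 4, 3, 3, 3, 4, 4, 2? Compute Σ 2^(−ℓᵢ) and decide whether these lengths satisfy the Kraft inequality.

1; yes

With common denominator 2^4 = 16: Σ 2^(−ℓᵢ) = 1/16 + 2/16 + 1/16 + 2/16 + 2/16 + 2/16 + 1/16 + 1/16 + 4/16 = 16/16 = 1.
Kraft's inequality requires Σ ≤ 1; here Σ = 1 ≤ 1, so such a prefix code exists.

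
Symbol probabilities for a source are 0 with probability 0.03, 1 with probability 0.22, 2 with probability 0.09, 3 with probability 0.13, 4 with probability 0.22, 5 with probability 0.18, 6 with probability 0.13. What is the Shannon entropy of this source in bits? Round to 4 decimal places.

2.6362 bits

H = −Σ pᵢ log₂ pᵢ.
−0.03·log₂(0.03) = 0.1518
−0.22·log₂(0.22) = 0.4806
−0.09·log₂(0.09) = 0.3127
−0.13·log₂(0.13) = 0.3826
−0.22·log₂(0.22) = 0.4806
−0.18·log₂(0.18) = 0.4453
−0.13·log₂(0.13) = 0.3826
Sum ≈ 2.6362 → 2.6362 bits.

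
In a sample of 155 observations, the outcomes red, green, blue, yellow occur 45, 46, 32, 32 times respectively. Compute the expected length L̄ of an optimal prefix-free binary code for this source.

Probabilities are the counts divided by 155.
Repeatedly combine the two least-probable nodes; the expected code length is the sum of the merged weights.
merge 32/155 + 32/155 → 64/155
merge 9/31 + 46/155 → 91/155
merge 64/155 + 91/155 → 1
L = 64/155 + 91/155 + 1 = 2 bits/symbol.

2 bits/symbol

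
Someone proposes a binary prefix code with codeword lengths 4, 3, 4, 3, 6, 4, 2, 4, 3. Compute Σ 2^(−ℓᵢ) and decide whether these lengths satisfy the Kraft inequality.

With common denominator 2^6 = 64: Σ 2^(−ℓᵢ) = 4/64 + 8/64 + 4/64 + 8/64 + 1/64 + 4/64 + 16/64 + 4/64 + 8/64 = 57/64 = 0.890625.
Kraft's inequality requires Σ ≤ 1; here Σ = 0.890625 ≤ 1, so such a prefix code exists.

0.890625; yes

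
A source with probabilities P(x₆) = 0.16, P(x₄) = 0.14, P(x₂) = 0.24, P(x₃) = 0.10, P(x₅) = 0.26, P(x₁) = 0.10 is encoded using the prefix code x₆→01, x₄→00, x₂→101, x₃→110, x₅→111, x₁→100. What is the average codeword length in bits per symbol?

L̄ = Σ pᵢ·ℓᵢ = 0.16·2 + 0.14·2 + 0.24·3 + 0.10·3 + 0.26·3 + 0.10·3 = 2.7 bits/symbol.

2.7 bits/symbol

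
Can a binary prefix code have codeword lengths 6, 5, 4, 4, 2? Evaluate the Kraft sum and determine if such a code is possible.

With common denominator 2^6 = 64: Σ 2^(−ℓᵢ) = 1/64 + 2/64 + 4/64 + 4/64 + 16/64 = 27/64 = 0.421875.
Kraft's inequality requires Σ ≤ 1; here Σ = 0.421875 ≤ 1, so such a prefix code exists.

0.421875; yes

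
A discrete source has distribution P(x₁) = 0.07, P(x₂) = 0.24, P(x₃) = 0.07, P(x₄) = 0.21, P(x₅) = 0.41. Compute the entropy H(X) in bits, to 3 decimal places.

H = −Σ pᵢ log₂ pᵢ.
−0.07·log₂(0.07) = 0.2686
−0.24·log₂(0.24) = 0.4941
−0.07·log₂(0.07) = 0.2686
−0.21·log₂(0.21) = 0.4728
−0.41·log₂(0.41) = 0.5274
Sum ≈ 2.0315 → 2.031 bits.

2.031 bits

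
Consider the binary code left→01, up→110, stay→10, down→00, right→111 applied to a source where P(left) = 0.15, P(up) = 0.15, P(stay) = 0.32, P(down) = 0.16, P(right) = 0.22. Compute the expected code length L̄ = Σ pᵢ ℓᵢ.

2.37 bits/symbol

L̄ = Σ pᵢ·ℓᵢ = 0.15·2 + 0.15·3 + 0.32·2 + 0.16·2 + 0.22·3 = 2.37 bits/symbol.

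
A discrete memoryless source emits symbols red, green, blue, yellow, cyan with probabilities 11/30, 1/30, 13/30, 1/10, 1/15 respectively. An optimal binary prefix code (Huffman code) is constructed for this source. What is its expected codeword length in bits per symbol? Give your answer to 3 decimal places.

1.867 bits/symbol

Repeatedly combine the two least-probable nodes; the expected code length is the sum of the merged weights.
merge 1/30 + 1/15 → 1/10
merge 1/10 + 1/10 → 1/5
merge 1/5 + 11/30 → 17/30
merge 13/30 + 17/30 → 1
L = 1/10 + 1/5 + 17/30 + 1 = 28/15 ≈ 1.867 bits/symbol.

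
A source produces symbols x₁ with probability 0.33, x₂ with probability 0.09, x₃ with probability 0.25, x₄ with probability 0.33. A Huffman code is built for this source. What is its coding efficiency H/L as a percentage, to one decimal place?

93.4%

Entropy H = −Σ p log₂ p ≈ 1.8683 bits.
Huffman merges: 9/100+1/4→17/50; 33/100+33/100→33/50; 17/50+33/50→1. L = 2 ≈ 2.0000.
Efficiency = H/L = 1.8683/2.0000 = 93.4%.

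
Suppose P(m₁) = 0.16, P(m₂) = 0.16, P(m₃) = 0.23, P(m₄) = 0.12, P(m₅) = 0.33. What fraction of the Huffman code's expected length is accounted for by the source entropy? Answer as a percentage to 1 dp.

97.7%

Entropy H = −Σ p log₂ p ≈ 2.2286 bits.
Huffman merges: 3/25+4/25→7/25; 4/25+23/100→39/100; 7/25+33/100→61/100; 39/100+61/100→1. L = 57/25 ≈ 2.2800.
Efficiency = H/L = 2.2286/2.2800 = 97.7%.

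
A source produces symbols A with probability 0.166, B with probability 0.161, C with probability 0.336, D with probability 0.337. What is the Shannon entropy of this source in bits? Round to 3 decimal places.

1.912 bits

H = −Σ pᵢ log₂ pᵢ.
−0.166·log₂(0.166) = 0.4301
−0.161·log₂(0.161) = 0.4242
−0.336·log₂(0.336) = 0.5287
−0.337·log₂(0.337) = 0.5288
Sum ≈ 1.9118 → 1.912 bits.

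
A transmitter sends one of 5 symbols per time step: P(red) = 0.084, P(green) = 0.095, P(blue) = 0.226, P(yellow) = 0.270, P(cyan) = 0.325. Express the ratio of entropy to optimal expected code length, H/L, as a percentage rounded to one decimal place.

98.4%

Entropy H = −Σ p log₂ p ≈ 2.1447 bits.
Huffman merges: 21/250+19/200→179/1000; 179/1000+113/500→81/200; 27/100+13/40→119/200; 81/200+119/200→1. L = 2179/1000 ≈ 2.1790.
Efficiency = H/L = 2.1447/2.1790 = 98.4%.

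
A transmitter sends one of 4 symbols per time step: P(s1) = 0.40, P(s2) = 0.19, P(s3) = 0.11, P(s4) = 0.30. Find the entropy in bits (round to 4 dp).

H = −Σ pᵢ log₂ pᵢ.
−0.40·log₂(0.40) = 0.5288
−0.19·log₂(0.19) = 0.4552
−0.11·log₂(0.11) = 0.3503
−0.30·log₂(0.30) = 0.5211
Sum ≈ 1.8554 → 1.8554 bits.

1.8554 bits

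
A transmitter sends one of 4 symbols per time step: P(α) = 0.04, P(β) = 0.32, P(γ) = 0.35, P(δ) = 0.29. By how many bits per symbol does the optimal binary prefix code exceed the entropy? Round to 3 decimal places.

0.220 bits

Entropy H = −Σ p log₂ p ≈ 1.7598 bits.
Huffman merges: 1/25+29/100→33/100; 8/25+33/100→13/20; 7/20+13/20→1. L = 99/50 ≈ 1.9800.
L − H = 1.9800 − 1.7598 = 0.220 bits.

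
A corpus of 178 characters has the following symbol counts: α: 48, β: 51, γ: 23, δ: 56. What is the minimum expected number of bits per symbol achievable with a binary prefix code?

2 bits/symbol

Probabilities are the counts divided by 178.
Repeatedly combine the two least-probable nodes; the expected code length is the sum of the merged weights.
merge 23/178 + 24/89 → 71/178
merge 51/178 + 28/89 → 107/178
merge 71/178 + 107/178 → 1
L = 71/178 + 107/178 + 1 = 2 bits/symbol.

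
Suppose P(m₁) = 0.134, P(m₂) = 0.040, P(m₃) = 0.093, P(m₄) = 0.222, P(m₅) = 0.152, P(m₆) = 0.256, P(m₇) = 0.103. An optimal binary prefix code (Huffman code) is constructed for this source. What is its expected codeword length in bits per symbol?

2.655 bits/symbol

Repeatedly combine the two least-probable nodes; the expected code length is the sum of the merged weights.
merge 1/25 + 93/1000 → 133/1000
merge 103/1000 + 133/1000 → 59/250
merge 67/500 + 19/125 → 143/500
merge 111/500 + 59/250 → 229/500
merge 32/125 + 143/500 → 271/500
merge 229/500 + 271/500 → 1
L = 133/1000 + 59/250 + 143/500 + 229/500 + 271/500 + 1 = 531/200 = 2.655 bits/symbol.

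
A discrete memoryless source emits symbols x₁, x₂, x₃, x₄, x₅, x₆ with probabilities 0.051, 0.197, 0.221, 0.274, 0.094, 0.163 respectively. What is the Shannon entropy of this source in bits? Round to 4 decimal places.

2.4210 bits

H = −Σ pᵢ log₂ pᵢ.
−0.051·log₂(0.051) = 0.2190
−0.197·log₂(0.197) = 0.4617
−0.221·log₂(0.221) = 0.4813
−0.274·log₂(0.274) = 0.5118
−0.094·log₂(0.094) = 0.3207
−0.163·log₂(0.163) = 0.4266
Sum ≈ 2.4210 → 2.4210 bits.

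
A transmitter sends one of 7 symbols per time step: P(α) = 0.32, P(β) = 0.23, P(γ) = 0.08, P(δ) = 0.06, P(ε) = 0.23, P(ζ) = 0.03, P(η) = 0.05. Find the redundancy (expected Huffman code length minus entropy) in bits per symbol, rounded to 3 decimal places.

0.036 bits

Entropy H = −Σ p log₂ p ≈ 2.4043 bits.
Huffman merges: 3/100+1/20→2/25; 3/50+2/25→7/50; 2/25+7/50→11/50; 11/50+23/100→9/20; 23/100+8/25→11/20; 9/20+11/20→1. L = 61/25 ≈ 2.4400.
L − H = 2.4400 − 2.4043 = 0.036 bits.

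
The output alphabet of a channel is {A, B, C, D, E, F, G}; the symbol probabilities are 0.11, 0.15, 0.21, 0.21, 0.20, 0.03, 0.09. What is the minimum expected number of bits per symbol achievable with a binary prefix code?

2.7 bits/symbol

Repeatedly combine the two least-probable nodes; the expected code length is the sum of the merged weights.
merge 3/100 + 9/100 → 3/25
merge 11/100 + 3/25 → 23/100
merge 3/20 + 1/5 → 7/20
merge 21/100 + 21/100 → 21/50
merge 23/100 + 7/20 → 29/50
merge 21/50 + 29/50 → 1
L = 3/25 + 23/100 + 7/20 + 21/50 + 29/50 + 1 = 27/10 = 2.7 bits/symbol.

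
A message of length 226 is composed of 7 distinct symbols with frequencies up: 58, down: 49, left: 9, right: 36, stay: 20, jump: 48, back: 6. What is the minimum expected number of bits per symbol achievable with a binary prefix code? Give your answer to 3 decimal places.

2.535 bits/symbol

Probabilities are the counts divided by 226.
Repeatedly combine the two least-probable nodes; the expected code length is the sum of the merged weights.
merge 3/113 + 9/226 → 15/226
merge 15/226 + 10/113 → 35/226
merge 35/226 + 18/113 → 71/226
merge 24/113 + 49/226 → 97/226
merge 29/113 + 71/226 → 129/226
merge 97/226 + 129/226 → 1
L = 15/226 + 35/226 + 71/226 + 97/226 + 129/226 + 1 = 573/226 ≈ 2.535 bits/symbol.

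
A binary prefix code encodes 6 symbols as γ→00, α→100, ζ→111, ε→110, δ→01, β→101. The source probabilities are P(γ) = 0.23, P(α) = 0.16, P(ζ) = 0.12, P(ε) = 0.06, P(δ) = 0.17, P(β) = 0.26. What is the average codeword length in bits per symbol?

2.6 bits/symbol

L̄ = Σ pᵢ·ℓᵢ = 0.23·2 + 0.16·3 + 0.12·3 + 0.06·3 + 0.17·2 + 0.26·3 = 2.6 bits/symbol.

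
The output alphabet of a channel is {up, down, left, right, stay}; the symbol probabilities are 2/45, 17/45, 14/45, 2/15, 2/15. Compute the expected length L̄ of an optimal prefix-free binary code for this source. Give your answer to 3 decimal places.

2.111 bits/symbol

Repeatedly combine the two least-probable nodes; the expected code length is the sum of the merged weights.
merge 2/45 + 2/15 → 8/45
merge 2/15 + 8/45 → 14/45
merge 14/45 + 14/45 → 28/45
merge 17/45 + 28/45 → 1
L = 8/45 + 14/45 + 28/45 + 1 = 19/9 ≈ 2.111 bits/symbol.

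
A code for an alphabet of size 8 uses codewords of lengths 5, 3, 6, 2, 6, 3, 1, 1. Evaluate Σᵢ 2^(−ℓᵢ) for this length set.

With common denominator 2^6 = 64: Σ 2^(−ℓᵢ) = 2/64 + 8/64 + 1/64 + 16/64 + 1/64 + 8/64 + 32/64 + 32/64 = 100/64 = 1.5625.

1.5625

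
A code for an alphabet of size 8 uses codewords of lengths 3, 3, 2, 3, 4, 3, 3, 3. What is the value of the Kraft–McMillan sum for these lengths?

1.0625

With common denominator 2^4 = 16: Σ 2^(−ℓᵢ) = 2/16 + 2/16 + 4/16 + 2/16 + 1/16 + 2/16 + 2/16 + 2/16 = 17/16 = 1.0625.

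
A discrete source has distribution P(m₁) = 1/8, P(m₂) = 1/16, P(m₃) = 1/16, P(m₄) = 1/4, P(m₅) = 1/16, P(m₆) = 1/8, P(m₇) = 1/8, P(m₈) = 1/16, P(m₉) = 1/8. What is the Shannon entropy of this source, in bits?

Each probability is a power of 1/2, so log₂(1/p) is an integer.
H = Σ p·log₂(1/p) = 1/8·3 + 1/16·4 + 1/16·4 + 1/4·2 + 1/16·4 + 1/8·3 + 1/8·3 + 1/16·4 + 1/8·3 = 3 bits.

3 bits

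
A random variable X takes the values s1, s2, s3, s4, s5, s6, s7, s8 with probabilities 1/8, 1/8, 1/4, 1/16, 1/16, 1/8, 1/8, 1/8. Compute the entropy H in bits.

2.875 bits

Each probability is a power of 1/2, so log₂(1/p) is an integer.
H = Σ p·log₂(1/p) = 1/8·3 + 1/8·3 + 1/4·2 + 1/16·4 + 1/16·4 + 1/8·3 + 1/8·3 + 1/8·3 = 2.875 bits.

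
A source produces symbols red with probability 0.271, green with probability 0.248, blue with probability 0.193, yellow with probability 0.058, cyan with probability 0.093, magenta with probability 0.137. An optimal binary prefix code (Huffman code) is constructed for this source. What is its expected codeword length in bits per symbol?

Repeatedly combine the two least-probable nodes; the expected code length is the sum of the merged weights.
merge 29/500 + 93/1000 → 151/1000
merge 137/1000 + 151/1000 → 36/125
merge 193/1000 + 31/125 → 441/1000
merge 271/1000 + 36/125 → 559/1000
merge 441/1000 + 559/1000 → 1
L = 151/1000 + 36/125 + 441/1000 + 559/1000 + 1 = 2439/1000 = 2.439 bits/symbol.

2.439 bits/symbol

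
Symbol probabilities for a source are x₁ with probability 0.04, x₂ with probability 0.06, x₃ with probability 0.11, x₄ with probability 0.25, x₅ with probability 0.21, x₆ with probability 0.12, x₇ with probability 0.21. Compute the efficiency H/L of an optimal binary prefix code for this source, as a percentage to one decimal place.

98.2%

Entropy H = −Σ p log₂ p ≈ 2.5923 bits.
Huffman merges: 1/25+3/50→1/10; 1/10+11/100→21/100; 3/25+21/100→33/100; 21/100+21/100→21/50; 1/4+33/100→29/50; 21/50+29/50→1. L = 66/25 ≈ 2.6400.
Efficiency = H/L = 2.5923/2.6400 = 98.2%.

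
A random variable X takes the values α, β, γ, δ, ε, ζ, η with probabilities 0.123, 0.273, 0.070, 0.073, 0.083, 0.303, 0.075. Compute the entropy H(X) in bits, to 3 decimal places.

2.528 bits

H = −Σ pᵢ log₂ pᵢ.
−0.123·log₂(0.123) = 0.3719
−0.273·log₂(0.273) = 0.5113
−0.070·log₂(0.070) = 0.2686
−0.073·log₂(0.073) = 0.2756
−0.083·log₂(0.083) = 0.2980
−0.303·log₂(0.303) = 0.5220
−0.075·log₂(0.075) = 0.2803
Sum ≈ 2.5277 → 2.528 bits.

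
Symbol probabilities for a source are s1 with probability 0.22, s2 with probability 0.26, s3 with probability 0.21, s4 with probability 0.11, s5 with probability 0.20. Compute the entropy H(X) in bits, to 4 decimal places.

H = −Σ pᵢ log₂ pᵢ.
−0.22·log₂(0.22) = 0.4806
−0.26·log₂(0.26) = 0.5053
−0.21·log₂(0.21) = 0.4728
−0.11·log₂(0.11) = 0.3503
−0.20·log₂(0.20) = 0.4644
Sum ≈ 2.2734 → 2.2734 bits.

2.2734 bits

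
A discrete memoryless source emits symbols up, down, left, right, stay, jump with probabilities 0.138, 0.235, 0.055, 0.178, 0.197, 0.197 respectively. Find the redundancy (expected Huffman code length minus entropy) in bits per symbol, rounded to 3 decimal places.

0.082 bits

Entropy H = −Σ p log₂ p ≈ 2.4821 bits.
Huffman merges: 11/200+69/500→193/1000; 89/500+193/1000→371/1000; 197/1000+197/1000→197/500; 47/200+371/1000→303/500; 197/500+303/500→1. L = 641/250 ≈ 2.5640.
L − H = 2.5640 − 2.4821 = 0.082 bits.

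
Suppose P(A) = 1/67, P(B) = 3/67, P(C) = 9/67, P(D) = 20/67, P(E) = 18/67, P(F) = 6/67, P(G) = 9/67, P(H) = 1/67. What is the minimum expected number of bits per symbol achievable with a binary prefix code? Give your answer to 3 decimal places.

Repeatedly combine the two least-probable nodes; the expected code length is the sum of the merged weights.
merge 1/67 + 1/67 → 2/67
merge 2/67 + 3/67 → 5/67
merge 5/67 + 6/67 → 11/67
merge 9/67 + 9/67 → 18/67
merge 11/67 + 18/67 → 29/67
merge 18/67 + 20/67 → 38/67
merge 29/67 + 38/67 → 1
L = 2/67 + 5/67 + 11/67 + 18/67 + 29/67 + 38/67 + 1 = 170/67 ≈ 2.537 bits/symbol.

2.537 bits/symbol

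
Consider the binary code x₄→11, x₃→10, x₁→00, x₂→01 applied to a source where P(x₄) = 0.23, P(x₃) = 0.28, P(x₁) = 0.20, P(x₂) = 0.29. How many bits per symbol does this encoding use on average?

L̄ = Σ pᵢ·ℓᵢ = 0.23·2 + 0.28·2 + 0.20·2 + 0.29·2 = 2 bits/symbol.

2 bits/symbol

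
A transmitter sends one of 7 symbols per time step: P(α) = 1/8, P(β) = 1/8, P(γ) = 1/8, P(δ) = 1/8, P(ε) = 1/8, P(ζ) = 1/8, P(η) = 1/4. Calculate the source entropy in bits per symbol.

Each probability is a power of 1/2, so log₂(1/p) is an integer.
H = Σ p·log₂(1/p) = 1/8·3 + 1/8·3 + 1/8·3 + 1/8·3 + 1/8·3 + 1/8·3 + 1/4·2 = 2.75 bits.

2.75 bits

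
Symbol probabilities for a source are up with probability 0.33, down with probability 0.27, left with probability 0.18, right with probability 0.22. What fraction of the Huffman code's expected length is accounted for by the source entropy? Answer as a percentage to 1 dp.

98.2%

Entropy H = −Σ p log₂ p ≈ 1.9637 bits.
Huffman merges: 9/50+11/50→2/5; 27/100+33/100→3/5; 2/5+3/5→1. L = 2 ≈ 2.0000.
Efficiency = H/L = 1.9637/2.0000 = 98.2%.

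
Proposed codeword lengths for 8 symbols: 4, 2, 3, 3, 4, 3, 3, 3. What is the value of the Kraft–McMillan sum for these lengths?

With common denominator 2^4 = 16: Σ 2^(−ℓᵢ) = 1/16 + 4/16 + 2/16 + 2/16 + 1/16 + 2/16 + 2/16 + 2/16 = 16/16 = 1.

1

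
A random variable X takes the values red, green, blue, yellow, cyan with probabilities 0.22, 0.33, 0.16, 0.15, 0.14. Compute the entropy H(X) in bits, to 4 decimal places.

H = −Σ pᵢ log₂ pᵢ.
−0.22·log₂(0.22) = 0.4806
−0.33·log₂(0.33) = 0.5278
−0.16·log₂(0.16) = 0.4230
−0.15·log₂(0.15) = 0.4105
−0.14·log₂(0.14) = 0.3971
Sum ≈ 2.2391 → 2.2391 bits.

2.2391 bits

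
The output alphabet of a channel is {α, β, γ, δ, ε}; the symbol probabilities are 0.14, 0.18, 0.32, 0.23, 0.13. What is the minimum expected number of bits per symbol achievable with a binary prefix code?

2.27 bits/symbol

Repeatedly combine the two least-probable nodes; the expected code length is the sum of the merged weights.
merge 13/100 + 7/50 → 27/100
merge 9/50 + 23/100 → 41/100
merge 27/100 + 8/25 → 59/100
merge 41/100 + 59/100 → 1
L = 27/100 + 41/100 + 59/100 + 1 = 227/100 = 2.27 bits/symbol.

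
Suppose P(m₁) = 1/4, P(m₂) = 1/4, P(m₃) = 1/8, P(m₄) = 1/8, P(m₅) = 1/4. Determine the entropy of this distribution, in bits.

2.25 bits

Each probability is a power of 1/2, so log₂(1/p) is an integer.
H = Σ p·log₂(1/p) = 1/4·2 + 1/4·2 + 1/8·3 + 1/8·3 + 1/4·2 = 2.25 bits.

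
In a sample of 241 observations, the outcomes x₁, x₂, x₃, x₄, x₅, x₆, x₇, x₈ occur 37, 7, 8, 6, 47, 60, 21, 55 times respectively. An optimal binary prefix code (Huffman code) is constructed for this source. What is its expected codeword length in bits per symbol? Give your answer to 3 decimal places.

2.643 bits/symbol

Probabilities are the counts divided by 241.
Repeatedly combine the two least-probable nodes; the expected code length is the sum of the merged weights.
merge 6/241 + 7/241 → 13/241
merge 8/241 + 13/241 → 21/241
merge 21/241 + 21/241 → 42/241
merge 37/241 + 42/241 → 79/241
merge 47/241 + 55/241 → 102/241
merge 60/241 + 79/241 → 139/241
merge 102/241 + 139/241 → 1
L = 13/241 + 21/241 + 42/241 + 79/241 + 102/241 + 139/241 + 1 = 637/241 ≈ 2.643 bits/symbol.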